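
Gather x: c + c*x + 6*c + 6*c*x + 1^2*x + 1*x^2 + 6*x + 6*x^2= 7*c + 7*x^2 + x*(7*c + 7)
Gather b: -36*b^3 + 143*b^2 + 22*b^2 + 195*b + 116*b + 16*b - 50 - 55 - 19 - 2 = -36*b^3 + 165*b^2 + 327*b - 126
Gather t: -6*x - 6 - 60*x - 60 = -66*x - 66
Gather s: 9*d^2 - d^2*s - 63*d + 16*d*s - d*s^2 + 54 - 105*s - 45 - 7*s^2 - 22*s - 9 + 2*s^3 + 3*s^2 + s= 9*d^2 - 63*d + 2*s^3 + s^2*(-d - 4) + s*(-d^2 + 16*d - 126)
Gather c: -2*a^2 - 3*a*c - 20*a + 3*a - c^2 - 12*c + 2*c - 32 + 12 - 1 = -2*a^2 - 17*a - c^2 + c*(-3*a - 10) - 21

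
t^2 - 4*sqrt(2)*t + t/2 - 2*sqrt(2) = (t + 1/2)*(t - 4*sqrt(2))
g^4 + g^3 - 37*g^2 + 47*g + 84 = (g - 4)*(g - 3)*(g + 1)*(g + 7)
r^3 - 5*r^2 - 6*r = r*(r - 6)*(r + 1)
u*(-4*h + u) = -4*h*u + u^2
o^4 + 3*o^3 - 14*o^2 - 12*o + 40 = (o - 2)^2*(o + 2)*(o + 5)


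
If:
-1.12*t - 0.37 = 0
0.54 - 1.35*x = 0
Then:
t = -0.33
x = 0.40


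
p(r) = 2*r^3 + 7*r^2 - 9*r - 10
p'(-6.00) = 123.00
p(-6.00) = -136.00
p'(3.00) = 87.00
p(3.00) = 80.00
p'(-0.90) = -16.74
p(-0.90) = 2.31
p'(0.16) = -6.61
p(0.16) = -11.25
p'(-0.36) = -13.26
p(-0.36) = -5.95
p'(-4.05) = 32.72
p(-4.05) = 8.41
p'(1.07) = 12.85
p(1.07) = -9.17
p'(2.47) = 62.19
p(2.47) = 40.61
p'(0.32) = -3.91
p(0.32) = -12.10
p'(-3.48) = 14.94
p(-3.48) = 21.80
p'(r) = 6*r^2 + 14*r - 9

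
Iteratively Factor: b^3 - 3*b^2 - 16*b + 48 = (b - 3)*(b^2 - 16) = (b - 3)*(b + 4)*(b - 4)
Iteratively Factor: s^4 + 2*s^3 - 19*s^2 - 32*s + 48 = (s + 4)*(s^3 - 2*s^2 - 11*s + 12) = (s - 4)*(s + 4)*(s^2 + 2*s - 3) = (s - 4)*(s + 3)*(s + 4)*(s - 1)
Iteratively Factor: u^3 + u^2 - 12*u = (u - 3)*(u^2 + 4*u) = (u - 3)*(u + 4)*(u)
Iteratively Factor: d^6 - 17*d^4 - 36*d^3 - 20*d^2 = (d)*(d^5 - 17*d^3 - 36*d^2 - 20*d) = d*(d + 1)*(d^4 - d^3 - 16*d^2 - 20*d) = d*(d - 5)*(d + 1)*(d^3 + 4*d^2 + 4*d) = d^2*(d - 5)*(d + 1)*(d^2 + 4*d + 4) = d^2*(d - 5)*(d + 1)*(d + 2)*(d + 2)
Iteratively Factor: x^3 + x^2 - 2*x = (x)*(x^2 + x - 2) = x*(x - 1)*(x + 2)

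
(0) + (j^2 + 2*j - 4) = j^2 + 2*j - 4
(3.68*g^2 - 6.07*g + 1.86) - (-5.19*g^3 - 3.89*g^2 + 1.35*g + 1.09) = 5.19*g^3 + 7.57*g^2 - 7.42*g + 0.77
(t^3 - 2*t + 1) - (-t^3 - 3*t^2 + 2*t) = 2*t^3 + 3*t^2 - 4*t + 1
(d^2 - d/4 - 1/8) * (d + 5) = d^3 + 19*d^2/4 - 11*d/8 - 5/8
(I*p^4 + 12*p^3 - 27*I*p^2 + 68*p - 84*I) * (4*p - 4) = 4*I*p^5 + 48*p^4 - 4*I*p^4 - 48*p^3 - 108*I*p^3 + 272*p^2 + 108*I*p^2 - 272*p - 336*I*p + 336*I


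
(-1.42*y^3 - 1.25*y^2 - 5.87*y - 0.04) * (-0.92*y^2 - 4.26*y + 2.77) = 1.3064*y^5 + 7.1992*y^4 + 6.792*y^3 + 21.5805*y^2 - 16.0895*y - 0.1108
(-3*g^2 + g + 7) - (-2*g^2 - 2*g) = -g^2 + 3*g + 7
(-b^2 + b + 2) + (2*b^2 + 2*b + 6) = b^2 + 3*b + 8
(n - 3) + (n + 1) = 2*n - 2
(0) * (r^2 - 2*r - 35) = 0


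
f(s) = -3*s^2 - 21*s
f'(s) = -6*s - 21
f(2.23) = -61.75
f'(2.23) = -34.38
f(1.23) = -30.37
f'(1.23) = -28.38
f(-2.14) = 31.20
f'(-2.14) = -8.16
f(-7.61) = -13.93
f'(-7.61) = 24.66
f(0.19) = -4.10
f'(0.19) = -22.14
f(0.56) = -12.70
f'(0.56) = -24.36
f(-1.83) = 28.38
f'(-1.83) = -10.02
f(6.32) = -252.55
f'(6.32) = -58.92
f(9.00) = -432.00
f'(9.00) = -75.00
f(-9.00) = -54.00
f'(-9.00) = 33.00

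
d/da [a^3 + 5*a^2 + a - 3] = 3*a^2 + 10*a + 1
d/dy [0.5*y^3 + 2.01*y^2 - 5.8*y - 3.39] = 1.5*y^2 + 4.02*y - 5.8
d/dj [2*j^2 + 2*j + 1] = 4*j + 2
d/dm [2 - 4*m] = -4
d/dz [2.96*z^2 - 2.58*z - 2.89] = 5.92*z - 2.58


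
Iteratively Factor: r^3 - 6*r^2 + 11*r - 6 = (r - 1)*(r^2 - 5*r + 6) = (r - 3)*(r - 1)*(r - 2)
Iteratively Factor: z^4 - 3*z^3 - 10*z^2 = (z - 5)*(z^3 + 2*z^2) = (z - 5)*(z + 2)*(z^2) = z*(z - 5)*(z + 2)*(z)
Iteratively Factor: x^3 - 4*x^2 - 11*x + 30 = (x + 3)*(x^2 - 7*x + 10) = (x - 5)*(x + 3)*(x - 2)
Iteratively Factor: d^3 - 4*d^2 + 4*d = (d - 2)*(d^2 - 2*d) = (d - 2)^2*(d)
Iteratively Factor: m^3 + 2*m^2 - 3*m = (m)*(m^2 + 2*m - 3) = m*(m - 1)*(m + 3)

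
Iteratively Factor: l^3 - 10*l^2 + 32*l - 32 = (l - 4)*(l^2 - 6*l + 8) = (l - 4)*(l - 2)*(l - 4)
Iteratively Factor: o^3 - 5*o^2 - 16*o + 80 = (o + 4)*(o^2 - 9*o + 20) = (o - 4)*(o + 4)*(o - 5)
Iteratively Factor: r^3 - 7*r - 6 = (r - 3)*(r^2 + 3*r + 2) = (r - 3)*(r + 2)*(r + 1)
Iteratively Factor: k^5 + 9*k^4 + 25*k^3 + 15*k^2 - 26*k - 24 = (k + 4)*(k^4 + 5*k^3 + 5*k^2 - 5*k - 6) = (k + 3)*(k + 4)*(k^3 + 2*k^2 - k - 2) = (k + 1)*(k + 3)*(k + 4)*(k^2 + k - 2) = (k - 1)*(k + 1)*(k + 3)*(k + 4)*(k + 2)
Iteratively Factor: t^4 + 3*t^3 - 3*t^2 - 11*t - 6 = (t + 3)*(t^3 - 3*t - 2) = (t + 1)*(t + 3)*(t^2 - t - 2) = (t + 1)^2*(t + 3)*(t - 2)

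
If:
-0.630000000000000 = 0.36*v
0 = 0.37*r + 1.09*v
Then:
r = 5.16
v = -1.75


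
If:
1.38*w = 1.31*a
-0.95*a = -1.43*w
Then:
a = 0.00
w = 0.00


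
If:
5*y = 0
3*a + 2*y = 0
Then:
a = 0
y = 0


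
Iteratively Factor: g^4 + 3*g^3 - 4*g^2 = (g)*(g^3 + 3*g^2 - 4*g) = g*(g - 1)*(g^2 + 4*g) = g*(g - 1)*(g + 4)*(g)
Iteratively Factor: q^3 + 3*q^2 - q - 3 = (q - 1)*(q^2 + 4*q + 3) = (q - 1)*(q + 3)*(q + 1)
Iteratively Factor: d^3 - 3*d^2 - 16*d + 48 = (d - 4)*(d^2 + d - 12) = (d - 4)*(d + 4)*(d - 3)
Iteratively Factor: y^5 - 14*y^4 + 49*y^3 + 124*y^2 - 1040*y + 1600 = (y + 4)*(y^4 - 18*y^3 + 121*y^2 - 360*y + 400) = (y - 4)*(y + 4)*(y^3 - 14*y^2 + 65*y - 100) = (y - 4)^2*(y + 4)*(y^2 - 10*y + 25) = (y - 5)*(y - 4)^2*(y + 4)*(y - 5)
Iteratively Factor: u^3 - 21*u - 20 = (u - 5)*(u^2 + 5*u + 4) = (u - 5)*(u + 4)*(u + 1)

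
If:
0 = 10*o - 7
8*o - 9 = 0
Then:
No Solution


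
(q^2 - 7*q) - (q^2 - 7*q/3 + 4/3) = -14*q/3 - 4/3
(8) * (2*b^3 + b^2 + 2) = 16*b^3 + 8*b^2 + 16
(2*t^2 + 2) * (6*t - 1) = 12*t^3 - 2*t^2 + 12*t - 2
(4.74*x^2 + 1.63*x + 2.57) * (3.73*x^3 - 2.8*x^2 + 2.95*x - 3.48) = 17.6802*x^5 - 7.1921*x^4 + 19.0051*x^3 - 18.8827*x^2 + 1.9091*x - 8.9436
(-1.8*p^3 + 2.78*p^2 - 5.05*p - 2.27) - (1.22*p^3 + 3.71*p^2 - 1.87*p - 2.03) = -3.02*p^3 - 0.93*p^2 - 3.18*p - 0.24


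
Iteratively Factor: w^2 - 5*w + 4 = (w - 4)*(w - 1)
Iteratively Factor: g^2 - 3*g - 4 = (g + 1)*(g - 4)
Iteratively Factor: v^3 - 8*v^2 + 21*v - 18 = (v - 3)*(v^2 - 5*v + 6) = (v - 3)*(v - 2)*(v - 3)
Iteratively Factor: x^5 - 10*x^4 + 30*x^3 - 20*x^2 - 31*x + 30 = (x - 5)*(x^4 - 5*x^3 + 5*x^2 + 5*x - 6) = (x - 5)*(x - 2)*(x^3 - 3*x^2 - x + 3) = (x - 5)*(x - 2)*(x + 1)*(x^2 - 4*x + 3) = (x - 5)*(x - 3)*(x - 2)*(x + 1)*(x - 1)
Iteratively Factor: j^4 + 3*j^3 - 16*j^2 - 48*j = (j - 4)*(j^3 + 7*j^2 + 12*j) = (j - 4)*(j + 3)*(j^2 + 4*j) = (j - 4)*(j + 3)*(j + 4)*(j)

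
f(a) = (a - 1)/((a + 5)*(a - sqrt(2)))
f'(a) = -(a - 1)/((a + 5)*(a - sqrt(2))^2) - (a - 1)/((a + 5)^2*(a - sqrt(2))) + 1/((a + 5)*(a - sqrt(2))) = ((1 - a)*(a + 5) + (1 - a)*(a - sqrt(2)) + (a + 5)*(a - sqrt(2)))/((a + 5)^2*(a - sqrt(2))^2)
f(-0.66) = 0.18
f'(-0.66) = -0.06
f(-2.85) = 0.42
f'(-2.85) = -0.21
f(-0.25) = 0.16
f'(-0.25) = -0.06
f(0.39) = 0.11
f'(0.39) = -0.09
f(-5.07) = -13.37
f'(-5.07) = -190.90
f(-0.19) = 0.15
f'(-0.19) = -0.07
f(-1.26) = 0.23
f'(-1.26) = -0.08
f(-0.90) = 0.20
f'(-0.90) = -0.07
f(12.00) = 0.06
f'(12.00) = 0.00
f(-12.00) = -0.14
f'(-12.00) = -0.02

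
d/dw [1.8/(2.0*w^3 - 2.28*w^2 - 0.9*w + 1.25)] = (-10.8*w^2 + 8.208*w + 1.62)/(2.0*w^3 - 2.28*w^2 - 0.9*w + 1.25)^2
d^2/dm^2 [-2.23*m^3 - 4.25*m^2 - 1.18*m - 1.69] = -13.38*m - 8.5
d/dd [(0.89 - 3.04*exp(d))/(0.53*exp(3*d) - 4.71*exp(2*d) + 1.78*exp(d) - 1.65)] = (3.2224*exp(3*d) - 15.7335*exp(2*d) + 8.3838*exp(d) + 3.4318)*exp(d)/(0.2809*exp(6*d) - 4.9926*exp(5*d) + 24.0709*exp(4*d) - 18.5166*exp(3*d) + 18.7114*exp(2*d) - 5.874*exp(d) + 2.7225)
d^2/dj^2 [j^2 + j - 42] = 2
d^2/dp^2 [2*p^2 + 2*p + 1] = 4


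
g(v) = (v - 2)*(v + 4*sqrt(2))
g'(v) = 2*v - 2 + 4*sqrt(2)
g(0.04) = -11.17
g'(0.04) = 3.74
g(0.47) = -9.37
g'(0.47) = 4.60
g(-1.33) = -14.41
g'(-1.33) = 1.00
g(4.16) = 21.20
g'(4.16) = 11.98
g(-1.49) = -14.54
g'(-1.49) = 0.68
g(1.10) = -6.08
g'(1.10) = 5.86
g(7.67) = 75.56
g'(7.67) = 19.00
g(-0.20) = -12.01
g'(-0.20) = 3.26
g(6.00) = 46.63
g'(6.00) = 15.66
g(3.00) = 8.66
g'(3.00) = 9.66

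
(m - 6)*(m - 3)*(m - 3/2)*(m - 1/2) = m^4 - 11*m^3 + 147*m^2/4 - 171*m/4 + 27/2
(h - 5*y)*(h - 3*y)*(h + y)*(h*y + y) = h^4*y - 7*h^3*y^2 + h^3*y + 7*h^2*y^3 - 7*h^2*y^2 + 15*h*y^4 + 7*h*y^3 + 15*y^4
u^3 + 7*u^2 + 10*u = u*(u + 2)*(u + 5)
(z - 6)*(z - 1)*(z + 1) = z^3 - 6*z^2 - z + 6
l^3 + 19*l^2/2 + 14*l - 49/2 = (l - 1)*(l + 7/2)*(l + 7)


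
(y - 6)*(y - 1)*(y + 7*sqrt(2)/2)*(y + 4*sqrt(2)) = y^4 - 7*y^3 + 15*sqrt(2)*y^3/2 - 105*sqrt(2)*y^2/2 + 34*y^2 - 196*y + 45*sqrt(2)*y + 168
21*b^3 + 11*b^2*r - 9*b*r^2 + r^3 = (-7*b + r)*(-3*b + r)*(b + r)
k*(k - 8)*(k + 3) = k^3 - 5*k^2 - 24*k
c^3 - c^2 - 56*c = c*(c - 8)*(c + 7)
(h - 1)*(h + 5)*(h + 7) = h^3 + 11*h^2 + 23*h - 35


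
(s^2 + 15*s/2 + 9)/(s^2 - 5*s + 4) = (s^2 + 15*s/2 + 9)/(s^2 - 5*s + 4)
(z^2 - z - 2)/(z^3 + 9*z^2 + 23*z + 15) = (z - 2)/(z^2 + 8*z + 15)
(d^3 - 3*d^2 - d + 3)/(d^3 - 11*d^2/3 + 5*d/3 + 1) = 3*(d + 1)/(3*d + 1)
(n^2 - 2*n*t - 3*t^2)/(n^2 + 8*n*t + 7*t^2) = (n - 3*t)/(n + 7*t)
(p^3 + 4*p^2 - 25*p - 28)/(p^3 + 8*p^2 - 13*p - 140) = (p + 1)/(p + 5)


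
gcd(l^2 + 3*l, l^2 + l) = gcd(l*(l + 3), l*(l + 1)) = l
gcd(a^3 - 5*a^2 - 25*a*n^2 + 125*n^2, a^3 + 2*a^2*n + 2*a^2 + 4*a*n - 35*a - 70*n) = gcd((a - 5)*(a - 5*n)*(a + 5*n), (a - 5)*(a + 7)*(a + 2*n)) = a - 5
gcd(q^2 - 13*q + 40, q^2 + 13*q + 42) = 1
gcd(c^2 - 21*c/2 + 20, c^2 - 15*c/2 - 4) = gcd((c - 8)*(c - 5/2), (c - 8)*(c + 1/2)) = c - 8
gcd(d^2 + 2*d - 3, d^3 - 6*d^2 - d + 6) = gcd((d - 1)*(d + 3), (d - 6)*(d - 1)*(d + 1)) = d - 1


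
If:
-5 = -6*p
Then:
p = 5/6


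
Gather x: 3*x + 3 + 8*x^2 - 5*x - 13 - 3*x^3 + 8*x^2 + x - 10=-3*x^3 + 16*x^2 - x - 20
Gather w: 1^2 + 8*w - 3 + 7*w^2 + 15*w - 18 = 7*w^2 + 23*w - 20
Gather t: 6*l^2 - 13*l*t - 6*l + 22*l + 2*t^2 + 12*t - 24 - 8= 6*l^2 + 16*l + 2*t^2 + t*(12 - 13*l) - 32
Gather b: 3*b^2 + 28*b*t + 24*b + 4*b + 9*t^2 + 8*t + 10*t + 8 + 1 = 3*b^2 + b*(28*t + 28) + 9*t^2 + 18*t + 9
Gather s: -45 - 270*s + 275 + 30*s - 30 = 200 - 240*s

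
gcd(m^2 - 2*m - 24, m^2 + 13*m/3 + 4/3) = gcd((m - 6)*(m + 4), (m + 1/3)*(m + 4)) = m + 4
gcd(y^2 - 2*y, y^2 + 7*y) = y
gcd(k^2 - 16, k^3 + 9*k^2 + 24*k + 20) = 1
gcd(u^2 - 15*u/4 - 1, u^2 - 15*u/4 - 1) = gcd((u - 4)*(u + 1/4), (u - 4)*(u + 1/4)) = u^2 - 15*u/4 - 1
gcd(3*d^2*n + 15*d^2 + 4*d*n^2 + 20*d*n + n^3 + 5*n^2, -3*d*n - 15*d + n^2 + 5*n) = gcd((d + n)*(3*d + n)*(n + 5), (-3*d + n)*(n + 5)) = n + 5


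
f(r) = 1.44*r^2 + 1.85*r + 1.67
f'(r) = 2.88*r + 1.85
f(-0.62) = 1.08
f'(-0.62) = 0.06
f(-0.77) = 1.10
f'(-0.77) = -0.37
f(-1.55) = 2.26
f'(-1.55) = -2.61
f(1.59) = 8.25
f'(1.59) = 6.43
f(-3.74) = 14.89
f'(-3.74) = -8.92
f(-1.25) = 1.61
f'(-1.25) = -1.75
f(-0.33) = 1.22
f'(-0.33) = 0.90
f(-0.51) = 1.10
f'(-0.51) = 0.38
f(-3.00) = 9.08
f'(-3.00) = -6.79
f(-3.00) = 9.08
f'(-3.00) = -6.79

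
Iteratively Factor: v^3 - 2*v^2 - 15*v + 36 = (v - 3)*(v^2 + v - 12) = (v - 3)*(v + 4)*(v - 3)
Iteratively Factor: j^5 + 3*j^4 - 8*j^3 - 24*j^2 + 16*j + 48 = (j + 3)*(j^4 - 8*j^2 + 16) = (j + 2)*(j + 3)*(j^3 - 2*j^2 - 4*j + 8) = (j - 2)*(j + 2)*(j + 3)*(j^2 - 4) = (j - 2)^2*(j + 2)*(j + 3)*(j + 2)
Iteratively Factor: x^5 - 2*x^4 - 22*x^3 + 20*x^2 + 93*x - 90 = (x - 2)*(x^4 - 22*x^2 - 24*x + 45) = (x - 5)*(x - 2)*(x^3 + 5*x^2 + 3*x - 9) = (x - 5)*(x - 2)*(x + 3)*(x^2 + 2*x - 3) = (x - 5)*(x - 2)*(x + 3)^2*(x - 1)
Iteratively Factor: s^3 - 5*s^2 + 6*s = (s - 3)*(s^2 - 2*s) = (s - 3)*(s - 2)*(s)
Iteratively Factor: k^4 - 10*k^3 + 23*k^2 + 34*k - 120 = (k + 2)*(k^3 - 12*k^2 + 47*k - 60) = (k - 5)*(k + 2)*(k^2 - 7*k + 12) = (k - 5)*(k - 3)*(k + 2)*(k - 4)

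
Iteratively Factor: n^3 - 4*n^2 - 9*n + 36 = (n - 3)*(n^2 - n - 12) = (n - 3)*(n + 3)*(n - 4)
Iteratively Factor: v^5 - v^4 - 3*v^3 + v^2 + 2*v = (v + 1)*(v^4 - 2*v^3 - v^2 + 2*v) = v*(v + 1)*(v^3 - 2*v^2 - v + 2) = v*(v - 2)*(v + 1)*(v^2 - 1) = v*(v - 2)*(v + 1)^2*(v - 1)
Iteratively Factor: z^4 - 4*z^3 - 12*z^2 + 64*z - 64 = (z - 2)*(z^3 - 2*z^2 - 16*z + 32) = (z - 4)*(z - 2)*(z^2 + 2*z - 8) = (z - 4)*(z - 2)*(z + 4)*(z - 2)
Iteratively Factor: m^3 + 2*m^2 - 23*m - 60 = (m + 4)*(m^2 - 2*m - 15) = (m - 5)*(m + 4)*(m + 3)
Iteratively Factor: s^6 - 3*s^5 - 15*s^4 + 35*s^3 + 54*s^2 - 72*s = (s)*(s^5 - 3*s^4 - 15*s^3 + 35*s^2 + 54*s - 72) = s*(s - 3)*(s^4 - 15*s^2 - 10*s + 24) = s*(s - 3)*(s + 2)*(s^3 - 2*s^2 - 11*s + 12) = s*(s - 3)*(s + 2)*(s + 3)*(s^2 - 5*s + 4) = s*(s - 3)*(s - 1)*(s + 2)*(s + 3)*(s - 4)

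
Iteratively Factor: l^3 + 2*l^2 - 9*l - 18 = (l - 3)*(l^2 + 5*l + 6) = (l - 3)*(l + 2)*(l + 3)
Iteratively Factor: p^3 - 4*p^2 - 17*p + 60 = (p - 5)*(p^2 + p - 12) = (p - 5)*(p - 3)*(p + 4)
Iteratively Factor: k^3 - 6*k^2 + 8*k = (k - 2)*(k^2 - 4*k) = (k - 4)*(k - 2)*(k)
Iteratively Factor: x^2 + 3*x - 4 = (x + 4)*(x - 1)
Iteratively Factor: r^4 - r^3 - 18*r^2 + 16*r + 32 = (r - 2)*(r^3 + r^2 - 16*r - 16) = (r - 4)*(r - 2)*(r^2 + 5*r + 4) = (r - 4)*(r - 2)*(r + 4)*(r + 1)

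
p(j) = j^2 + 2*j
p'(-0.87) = 0.26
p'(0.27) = 2.54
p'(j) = 2*j + 2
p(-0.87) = -0.98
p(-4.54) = 11.53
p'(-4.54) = -7.08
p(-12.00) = 120.00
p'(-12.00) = -22.00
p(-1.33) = -0.89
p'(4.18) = 10.36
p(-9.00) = 63.00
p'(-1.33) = -0.66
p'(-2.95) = -3.90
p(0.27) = 0.61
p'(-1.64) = -1.28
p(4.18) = 25.83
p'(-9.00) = -16.00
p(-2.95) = 2.80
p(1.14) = 3.58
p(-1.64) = -0.59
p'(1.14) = 4.28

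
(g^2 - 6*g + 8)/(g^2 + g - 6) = (g - 4)/(g + 3)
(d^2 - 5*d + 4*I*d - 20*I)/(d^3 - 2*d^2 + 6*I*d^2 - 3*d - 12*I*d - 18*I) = (d^2 + d*(-5 + 4*I) - 20*I)/(d^3 + d^2*(-2 + 6*I) + d*(-3 - 12*I) - 18*I)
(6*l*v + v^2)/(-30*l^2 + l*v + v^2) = v/(-5*l + v)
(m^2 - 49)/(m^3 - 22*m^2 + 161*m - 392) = (m + 7)/(m^2 - 15*m + 56)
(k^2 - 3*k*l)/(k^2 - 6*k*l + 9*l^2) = k/(k - 3*l)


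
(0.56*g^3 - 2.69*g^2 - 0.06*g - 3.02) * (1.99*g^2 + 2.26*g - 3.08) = 1.1144*g^5 - 4.0875*g^4 - 7.9236*g^3 + 2.1398*g^2 - 6.6404*g + 9.3016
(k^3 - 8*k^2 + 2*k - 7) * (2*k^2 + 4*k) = 2*k^5 - 12*k^4 - 28*k^3 - 6*k^2 - 28*k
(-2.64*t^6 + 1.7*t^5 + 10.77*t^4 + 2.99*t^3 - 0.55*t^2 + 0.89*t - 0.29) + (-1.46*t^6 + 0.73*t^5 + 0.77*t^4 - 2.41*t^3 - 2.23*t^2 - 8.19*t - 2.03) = -4.1*t^6 + 2.43*t^5 + 11.54*t^4 + 0.58*t^3 - 2.78*t^2 - 7.3*t - 2.32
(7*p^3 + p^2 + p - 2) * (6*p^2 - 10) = 42*p^5 + 6*p^4 - 64*p^3 - 22*p^2 - 10*p + 20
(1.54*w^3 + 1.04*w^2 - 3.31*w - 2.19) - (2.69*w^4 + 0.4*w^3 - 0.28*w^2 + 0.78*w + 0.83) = -2.69*w^4 + 1.14*w^3 + 1.32*w^2 - 4.09*w - 3.02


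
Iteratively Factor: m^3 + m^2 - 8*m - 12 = (m - 3)*(m^2 + 4*m + 4) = (m - 3)*(m + 2)*(m + 2)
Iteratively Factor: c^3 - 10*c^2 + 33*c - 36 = (c - 3)*(c^2 - 7*c + 12) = (c - 4)*(c - 3)*(c - 3)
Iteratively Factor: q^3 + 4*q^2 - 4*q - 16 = (q + 2)*(q^2 + 2*q - 8) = (q - 2)*(q + 2)*(q + 4)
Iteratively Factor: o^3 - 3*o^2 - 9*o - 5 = (o + 1)*(o^2 - 4*o - 5) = (o - 5)*(o + 1)*(o + 1)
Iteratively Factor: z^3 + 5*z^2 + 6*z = (z + 3)*(z^2 + 2*z) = z*(z + 3)*(z + 2)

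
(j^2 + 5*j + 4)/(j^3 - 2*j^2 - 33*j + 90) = (j^2 + 5*j + 4)/(j^3 - 2*j^2 - 33*j + 90)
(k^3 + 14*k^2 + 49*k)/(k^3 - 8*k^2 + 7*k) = (k^2 + 14*k + 49)/(k^2 - 8*k + 7)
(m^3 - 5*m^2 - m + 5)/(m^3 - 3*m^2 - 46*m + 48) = (m^2 - 4*m - 5)/(m^2 - 2*m - 48)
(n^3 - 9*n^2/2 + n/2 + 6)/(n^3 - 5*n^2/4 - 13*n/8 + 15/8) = 4*(n^2 - 3*n - 4)/(4*n^2 + n - 5)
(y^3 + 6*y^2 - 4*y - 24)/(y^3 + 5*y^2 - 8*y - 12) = (y + 2)/(y + 1)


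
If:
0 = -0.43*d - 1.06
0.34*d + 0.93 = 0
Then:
No Solution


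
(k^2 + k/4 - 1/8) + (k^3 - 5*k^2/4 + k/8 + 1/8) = k^3 - k^2/4 + 3*k/8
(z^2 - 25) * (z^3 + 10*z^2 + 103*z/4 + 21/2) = z^5 + 10*z^4 + 3*z^3/4 - 479*z^2/2 - 2575*z/4 - 525/2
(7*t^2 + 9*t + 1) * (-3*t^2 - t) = -21*t^4 - 34*t^3 - 12*t^2 - t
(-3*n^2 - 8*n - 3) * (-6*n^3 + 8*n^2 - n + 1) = 18*n^5 + 24*n^4 - 43*n^3 - 19*n^2 - 5*n - 3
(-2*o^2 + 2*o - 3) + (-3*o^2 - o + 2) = -5*o^2 + o - 1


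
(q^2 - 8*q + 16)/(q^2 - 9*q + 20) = (q - 4)/(q - 5)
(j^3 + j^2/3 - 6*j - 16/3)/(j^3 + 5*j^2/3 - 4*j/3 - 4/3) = (3*j^2 - 5*j - 8)/(3*j^2 - j - 2)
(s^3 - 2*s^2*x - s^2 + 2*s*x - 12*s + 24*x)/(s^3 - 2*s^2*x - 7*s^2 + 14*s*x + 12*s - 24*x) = (s + 3)/(s - 3)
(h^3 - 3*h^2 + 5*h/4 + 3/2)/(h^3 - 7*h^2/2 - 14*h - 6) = (h^2 - 7*h/2 + 3)/(h^2 - 4*h - 12)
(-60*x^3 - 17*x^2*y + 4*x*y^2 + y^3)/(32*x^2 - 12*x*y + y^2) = (-15*x^2 - 8*x*y - y^2)/(8*x - y)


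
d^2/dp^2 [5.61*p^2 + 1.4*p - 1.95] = 11.2200000000000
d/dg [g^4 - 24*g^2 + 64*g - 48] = 4*g^3 - 48*g + 64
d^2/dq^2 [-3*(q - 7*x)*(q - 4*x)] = -6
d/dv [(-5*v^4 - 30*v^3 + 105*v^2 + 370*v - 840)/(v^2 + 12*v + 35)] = 10*(-v^3 - 7*v^2 + 5*v + 47)/(v^2 + 10*v + 25)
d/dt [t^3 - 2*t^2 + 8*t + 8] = 3*t^2 - 4*t + 8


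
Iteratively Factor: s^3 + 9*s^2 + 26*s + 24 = (s + 4)*(s^2 + 5*s + 6) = (s + 2)*(s + 4)*(s + 3)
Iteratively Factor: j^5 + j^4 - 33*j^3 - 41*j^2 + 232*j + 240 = (j - 5)*(j^4 + 6*j^3 - 3*j^2 - 56*j - 48) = (j - 5)*(j - 3)*(j^3 + 9*j^2 + 24*j + 16) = (j - 5)*(j - 3)*(j + 4)*(j^2 + 5*j + 4) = (j - 5)*(j - 3)*(j + 4)^2*(j + 1)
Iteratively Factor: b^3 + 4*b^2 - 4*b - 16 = (b + 4)*(b^2 - 4) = (b + 2)*(b + 4)*(b - 2)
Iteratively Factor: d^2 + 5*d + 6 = (d + 3)*(d + 2)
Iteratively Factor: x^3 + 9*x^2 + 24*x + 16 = (x + 4)*(x^2 + 5*x + 4) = (x + 4)^2*(x + 1)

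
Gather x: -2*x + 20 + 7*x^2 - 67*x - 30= 7*x^2 - 69*x - 10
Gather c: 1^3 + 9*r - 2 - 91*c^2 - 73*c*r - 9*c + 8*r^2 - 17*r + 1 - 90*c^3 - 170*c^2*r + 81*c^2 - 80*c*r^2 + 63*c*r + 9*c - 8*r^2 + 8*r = -90*c^3 + c^2*(-170*r - 10) + c*(-80*r^2 - 10*r)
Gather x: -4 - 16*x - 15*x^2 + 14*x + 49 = -15*x^2 - 2*x + 45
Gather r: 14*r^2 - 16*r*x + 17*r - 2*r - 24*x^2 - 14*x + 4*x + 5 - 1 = 14*r^2 + r*(15 - 16*x) - 24*x^2 - 10*x + 4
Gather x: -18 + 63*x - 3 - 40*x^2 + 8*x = -40*x^2 + 71*x - 21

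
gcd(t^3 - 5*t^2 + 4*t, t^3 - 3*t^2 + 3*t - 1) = t - 1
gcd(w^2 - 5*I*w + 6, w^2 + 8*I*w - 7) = w + I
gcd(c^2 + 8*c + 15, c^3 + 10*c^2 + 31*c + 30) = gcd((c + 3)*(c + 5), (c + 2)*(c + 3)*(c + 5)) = c^2 + 8*c + 15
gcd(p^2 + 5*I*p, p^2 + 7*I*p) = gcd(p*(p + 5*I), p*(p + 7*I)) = p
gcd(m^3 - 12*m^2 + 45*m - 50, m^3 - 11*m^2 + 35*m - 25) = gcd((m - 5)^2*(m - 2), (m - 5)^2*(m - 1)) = m^2 - 10*m + 25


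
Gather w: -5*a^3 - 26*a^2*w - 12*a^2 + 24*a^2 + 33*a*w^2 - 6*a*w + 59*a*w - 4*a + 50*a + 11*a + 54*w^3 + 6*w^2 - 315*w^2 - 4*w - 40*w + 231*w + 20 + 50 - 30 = -5*a^3 + 12*a^2 + 57*a + 54*w^3 + w^2*(33*a - 309) + w*(-26*a^2 + 53*a + 187) + 40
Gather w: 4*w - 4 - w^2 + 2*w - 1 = -w^2 + 6*w - 5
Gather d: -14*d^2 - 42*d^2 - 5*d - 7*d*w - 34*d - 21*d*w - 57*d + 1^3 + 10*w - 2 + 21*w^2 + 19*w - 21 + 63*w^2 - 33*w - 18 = -56*d^2 + d*(-28*w - 96) + 84*w^2 - 4*w - 40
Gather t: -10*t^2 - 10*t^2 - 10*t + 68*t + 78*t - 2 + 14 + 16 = -20*t^2 + 136*t + 28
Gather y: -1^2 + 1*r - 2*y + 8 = r - 2*y + 7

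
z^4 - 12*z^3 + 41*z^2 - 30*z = z*(z - 6)*(z - 5)*(z - 1)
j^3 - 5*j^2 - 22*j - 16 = (j - 8)*(j + 1)*(j + 2)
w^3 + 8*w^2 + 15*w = w*(w + 3)*(w + 5)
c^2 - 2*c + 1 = (c - 1)^2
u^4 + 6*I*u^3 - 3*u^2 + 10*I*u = u*(u - I)*(u + 2*I)*(u + 5*I)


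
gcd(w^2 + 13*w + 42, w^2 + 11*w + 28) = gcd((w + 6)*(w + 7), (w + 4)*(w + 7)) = w + 7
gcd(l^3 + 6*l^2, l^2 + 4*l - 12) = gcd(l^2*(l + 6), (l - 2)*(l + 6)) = l + 6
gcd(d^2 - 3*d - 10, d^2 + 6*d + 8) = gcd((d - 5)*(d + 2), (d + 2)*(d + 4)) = d + 2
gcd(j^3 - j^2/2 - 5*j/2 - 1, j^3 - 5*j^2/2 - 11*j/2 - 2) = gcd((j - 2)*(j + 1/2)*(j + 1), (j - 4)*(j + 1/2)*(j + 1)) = j^2 + 3*j/2 + 1/2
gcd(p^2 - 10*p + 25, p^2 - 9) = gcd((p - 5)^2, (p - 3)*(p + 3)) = 1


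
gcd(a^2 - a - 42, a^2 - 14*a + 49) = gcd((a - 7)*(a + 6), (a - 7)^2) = a - 7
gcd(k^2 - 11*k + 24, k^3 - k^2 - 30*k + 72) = k - 3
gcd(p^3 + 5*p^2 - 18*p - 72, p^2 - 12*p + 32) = p - 4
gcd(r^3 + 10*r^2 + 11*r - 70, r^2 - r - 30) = r + 5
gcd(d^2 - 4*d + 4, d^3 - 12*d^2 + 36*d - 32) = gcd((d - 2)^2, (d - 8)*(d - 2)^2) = d^2 - 4*d + 4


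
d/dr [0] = 0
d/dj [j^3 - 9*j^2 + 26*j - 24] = 3*j^2 - 18*j + 26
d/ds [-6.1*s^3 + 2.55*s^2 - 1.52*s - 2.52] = -18.3*s^2 + 5.1*s - 1.52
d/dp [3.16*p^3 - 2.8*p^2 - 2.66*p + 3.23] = 9.48*p^2 - 5.6*p - 2.66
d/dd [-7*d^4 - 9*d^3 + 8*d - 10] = -28*d^3 - 27*d^2 + 8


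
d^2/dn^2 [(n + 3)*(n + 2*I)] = 2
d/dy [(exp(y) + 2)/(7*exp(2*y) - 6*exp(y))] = (-7*exp(2*y) - 28*exp(y) + 12)*exp(-y)/(49*exp(2*y) - 84*exp(y) + 36)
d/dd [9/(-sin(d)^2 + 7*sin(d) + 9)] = 9*(2*sin(d) - 7)*cos(d)/(7*sin(d) + cos(d)^2 + 8)^2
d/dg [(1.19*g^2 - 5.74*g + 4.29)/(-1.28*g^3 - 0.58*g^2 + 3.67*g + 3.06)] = (1.5232*g^4 - 14.6944*g^3 + 17.5117*g^2 + 12.2592*g - 33.3087)/(1.6384*g^6 + 1.4848*g^5 - 9.0588*g^4 - 12.0908*g^3 + 9.9193*g^2 + 22.4604*g + 9.3636)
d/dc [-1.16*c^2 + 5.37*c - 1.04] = 5.37 - 2.32*c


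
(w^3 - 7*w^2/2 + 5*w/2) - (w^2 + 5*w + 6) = w^3 - 9*w^2/2 - 5*w/2 - 6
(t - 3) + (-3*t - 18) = -2*t - 21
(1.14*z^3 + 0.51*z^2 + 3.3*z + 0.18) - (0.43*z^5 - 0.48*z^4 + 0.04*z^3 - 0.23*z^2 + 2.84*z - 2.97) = -0.43*z^5 + 0.48*z^4 + 1.1*z^3 + 0.74*z^2 + 0.46*z + 3.15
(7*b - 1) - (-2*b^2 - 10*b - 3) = 2*b^2 + 17*b + 2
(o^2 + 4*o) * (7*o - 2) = 7*o^3 + 26*o^2 - 8*o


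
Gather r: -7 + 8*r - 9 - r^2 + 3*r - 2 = -r^2 + 11*r - 18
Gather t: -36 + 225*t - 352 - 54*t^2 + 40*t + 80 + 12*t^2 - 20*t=-42*t^2 + 245*t - 308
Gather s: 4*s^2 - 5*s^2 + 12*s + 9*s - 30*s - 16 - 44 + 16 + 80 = -s^2 - 9*s + 36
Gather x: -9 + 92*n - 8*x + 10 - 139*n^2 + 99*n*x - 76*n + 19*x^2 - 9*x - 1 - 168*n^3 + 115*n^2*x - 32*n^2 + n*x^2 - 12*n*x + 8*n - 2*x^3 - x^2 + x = -168*n^3 - 171*n^2 + 24*n - 2*x^3 + x^2*(n + 18) + x*(115*n^2 + 87*n - 16)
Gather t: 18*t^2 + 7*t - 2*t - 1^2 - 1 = 18*t^2 + 5*t - 2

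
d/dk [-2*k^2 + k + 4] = 1 - 4*k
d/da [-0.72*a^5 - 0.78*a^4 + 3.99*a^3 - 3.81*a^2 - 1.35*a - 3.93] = -3.6*a^4 - 3.12*a^3 + 11.97*a^2 - 7.62*a - 1.35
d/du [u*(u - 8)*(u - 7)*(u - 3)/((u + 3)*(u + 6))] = (2*u^5 + 9*u^4 - 252*u^3 + 105*u^2 + 3636*u - 3024)/(u^4 + 18*u^3 + 117*u^2 + 324*u + 324)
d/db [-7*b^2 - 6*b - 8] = -14*b - 6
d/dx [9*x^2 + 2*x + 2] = 18*x + 2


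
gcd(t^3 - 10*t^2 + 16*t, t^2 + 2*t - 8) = t - 2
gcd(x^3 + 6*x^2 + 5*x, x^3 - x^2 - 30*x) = x^2 + 5*x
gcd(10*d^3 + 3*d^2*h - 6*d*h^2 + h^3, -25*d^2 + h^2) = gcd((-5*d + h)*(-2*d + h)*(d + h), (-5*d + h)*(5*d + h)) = 5*d - h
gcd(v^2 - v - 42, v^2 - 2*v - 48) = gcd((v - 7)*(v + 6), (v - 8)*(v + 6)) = v + 6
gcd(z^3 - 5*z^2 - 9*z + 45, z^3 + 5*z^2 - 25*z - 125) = z - 5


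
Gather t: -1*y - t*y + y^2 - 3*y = -t*y + y^2 - 4*y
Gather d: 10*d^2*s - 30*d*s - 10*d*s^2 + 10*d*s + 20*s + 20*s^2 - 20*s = 10*d^2*s + d*(-10*s^2 - 20*s) + 20*s^2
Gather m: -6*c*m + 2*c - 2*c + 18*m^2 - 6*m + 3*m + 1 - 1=18*m^2 + m*(-6*c - 3)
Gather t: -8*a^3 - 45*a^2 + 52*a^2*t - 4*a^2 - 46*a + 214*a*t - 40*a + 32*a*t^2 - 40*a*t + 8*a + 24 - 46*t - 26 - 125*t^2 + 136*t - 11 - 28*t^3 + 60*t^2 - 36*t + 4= -8*a^3 - 49*a^2 - 78*a - 28*t^3 + t^2*(32*a - 65) + t*(52*a^2 + 174*a + 54) - 9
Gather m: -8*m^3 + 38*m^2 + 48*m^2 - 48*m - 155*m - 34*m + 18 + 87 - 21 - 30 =-8*m^3 + 86*m^2 - 237*m + 54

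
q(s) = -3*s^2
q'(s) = -6*s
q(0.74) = -1.64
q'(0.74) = -4.44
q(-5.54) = -92.07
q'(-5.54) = 33.24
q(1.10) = -3.63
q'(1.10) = -6.60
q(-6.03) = -109.08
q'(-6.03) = 36.18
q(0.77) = -1.78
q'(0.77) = -4.62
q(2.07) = -12.85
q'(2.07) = -12.42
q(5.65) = -95.77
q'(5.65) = -33.90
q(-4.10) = -50.43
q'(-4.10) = 24.60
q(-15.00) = -675.00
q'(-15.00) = 90.00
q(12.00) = -432.00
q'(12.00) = -72.00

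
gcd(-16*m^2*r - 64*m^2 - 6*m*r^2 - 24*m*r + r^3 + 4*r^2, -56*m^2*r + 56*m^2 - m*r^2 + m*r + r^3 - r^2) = -8*m + r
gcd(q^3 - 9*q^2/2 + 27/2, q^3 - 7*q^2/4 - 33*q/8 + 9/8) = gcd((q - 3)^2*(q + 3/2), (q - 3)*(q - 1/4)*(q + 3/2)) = q^2 - 3*q/2 - 9/2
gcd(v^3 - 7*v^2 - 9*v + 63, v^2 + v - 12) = v - 3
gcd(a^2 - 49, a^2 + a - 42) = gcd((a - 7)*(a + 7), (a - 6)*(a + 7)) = a + 7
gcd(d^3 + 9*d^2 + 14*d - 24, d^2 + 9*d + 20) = d + 4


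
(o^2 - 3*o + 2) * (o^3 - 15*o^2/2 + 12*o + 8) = o^5 - 21*o^4/2 + 73*o^3/2 - 43*o^2 + 16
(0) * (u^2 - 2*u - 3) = 0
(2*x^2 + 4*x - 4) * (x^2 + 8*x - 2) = 2*x^4 + 20*x^3 + 24*x^2 - 40*x + 8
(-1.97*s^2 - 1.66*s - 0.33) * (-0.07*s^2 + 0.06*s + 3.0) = 0.1379*s^4 - 0.00199999999999999*s^3 - 5.9865*s^2 - 4.9998*s - 0.99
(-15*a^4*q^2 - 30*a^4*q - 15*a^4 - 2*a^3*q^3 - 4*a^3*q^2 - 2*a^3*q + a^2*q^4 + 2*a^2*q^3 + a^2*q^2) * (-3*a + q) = 45*a^5*q^2 + 90*a^5*q + 45*a^5 - 9*a^4*q^3 - 18*a^4*q^2 - 9*a^4*q - 5*a^3*q^4 - 10*a^3*q^3 - 5*a^3*q^2 + a^2*q^5 + 2*a^2*q^4 + a^2*q^3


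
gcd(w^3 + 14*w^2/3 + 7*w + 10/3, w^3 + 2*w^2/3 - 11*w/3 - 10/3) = w^2 + 8*w/3 + 5/3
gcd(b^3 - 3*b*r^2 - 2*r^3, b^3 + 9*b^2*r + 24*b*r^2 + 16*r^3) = b + r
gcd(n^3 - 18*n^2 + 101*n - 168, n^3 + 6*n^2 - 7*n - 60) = n - 3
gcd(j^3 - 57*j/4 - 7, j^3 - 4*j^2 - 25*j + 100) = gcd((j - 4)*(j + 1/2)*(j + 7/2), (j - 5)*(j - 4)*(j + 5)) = j - 4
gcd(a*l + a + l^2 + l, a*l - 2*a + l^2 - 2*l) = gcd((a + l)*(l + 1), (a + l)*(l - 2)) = a + l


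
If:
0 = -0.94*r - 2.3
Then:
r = -2.45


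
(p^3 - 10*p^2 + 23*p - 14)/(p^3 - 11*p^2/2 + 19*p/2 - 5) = 2*(p - 7)/(2*p - 5)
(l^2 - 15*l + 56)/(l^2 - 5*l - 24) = (l - 7)/(l + 3)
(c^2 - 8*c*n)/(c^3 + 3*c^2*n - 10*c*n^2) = (c - 8*n)/(c^2 + 3*c*n - 10*n^2)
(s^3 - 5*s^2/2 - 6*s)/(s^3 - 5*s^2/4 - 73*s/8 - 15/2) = 4*s/(4*s + 5)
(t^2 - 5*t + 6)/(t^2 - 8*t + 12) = (t - 3)/(t - 6)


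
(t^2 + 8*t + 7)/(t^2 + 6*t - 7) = (t + 1)/(t - 1)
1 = 1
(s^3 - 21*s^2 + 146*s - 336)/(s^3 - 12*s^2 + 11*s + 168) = (s - 6)/(s + 3)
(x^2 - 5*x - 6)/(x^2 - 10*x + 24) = (x + 1)/(x - 4)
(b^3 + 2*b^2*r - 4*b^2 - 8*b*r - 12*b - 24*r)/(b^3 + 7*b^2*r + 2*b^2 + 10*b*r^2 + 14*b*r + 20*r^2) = (b - 6)/(b + 5*r)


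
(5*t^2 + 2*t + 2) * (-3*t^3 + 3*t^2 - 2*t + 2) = -15*t^5 + 9*t^4 - 10*t^3 + 12*t^2 + 4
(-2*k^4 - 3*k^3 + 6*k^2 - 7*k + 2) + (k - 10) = -2*k^4 - 3*k^3 + 6*k^2 - 6*k - 8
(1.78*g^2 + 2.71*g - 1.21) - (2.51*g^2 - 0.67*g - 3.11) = -0.73*g^2 + 3.38*g + 1.9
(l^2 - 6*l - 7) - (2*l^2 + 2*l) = -l^2 - 8*l - 7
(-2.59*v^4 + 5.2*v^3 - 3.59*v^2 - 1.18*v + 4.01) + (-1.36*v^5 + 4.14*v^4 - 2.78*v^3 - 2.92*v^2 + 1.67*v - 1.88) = -1.36*v^5 + 1.55*v^4 + 2.42*v^3 - 6.51*v^2 + 0.49*v + 2.13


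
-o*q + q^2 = q*(-o + q)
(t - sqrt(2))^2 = t^2 - 2*sqrt(2)*t + 2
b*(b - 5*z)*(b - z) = b^3 - 6*b^2*z + 5*b*z^2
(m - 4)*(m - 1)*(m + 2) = m^3 - 3*m^2 - 6*m + 8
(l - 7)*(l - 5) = l^2 - 12*l + 35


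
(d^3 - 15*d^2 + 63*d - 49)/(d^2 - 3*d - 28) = (d^2 - 8*d + 7)/(d + 4)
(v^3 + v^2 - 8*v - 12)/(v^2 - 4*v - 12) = (v^2 - v - 6)/(v - 6)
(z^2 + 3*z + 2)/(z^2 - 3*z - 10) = (z + 1)/(z - 5)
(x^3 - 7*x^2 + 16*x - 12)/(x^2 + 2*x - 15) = (x^2 - 4*x + 4)/(x + 5)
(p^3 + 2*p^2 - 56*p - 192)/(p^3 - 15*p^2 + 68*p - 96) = (p^2 + 10*p + 24)/(p^2 - 7*p + 12)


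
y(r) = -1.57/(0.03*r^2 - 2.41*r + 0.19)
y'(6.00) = -0.02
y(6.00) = 0.12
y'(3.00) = -0.08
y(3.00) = 0.23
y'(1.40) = -0.37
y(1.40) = 0.50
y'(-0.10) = -20.39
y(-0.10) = -3.64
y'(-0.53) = -1.76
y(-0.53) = -1.06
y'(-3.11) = -0.06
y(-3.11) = -0.20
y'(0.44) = -5.01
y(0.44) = 1.82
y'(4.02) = -0.04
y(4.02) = 0.17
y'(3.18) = -0.07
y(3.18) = 0.22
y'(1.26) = -0.47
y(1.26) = 0.56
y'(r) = -1.57*(2.41 - 0.06*r)/(0.03*r^2 - 2.41*r + 0.19)^2 = (0.0942*r - 3.7837)/(0.03*r^2 - 2.41*r + 0.19)^2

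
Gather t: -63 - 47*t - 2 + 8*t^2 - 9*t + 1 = 8*t^2 - 56*t - 64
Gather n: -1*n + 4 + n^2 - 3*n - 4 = n^2 - 4*n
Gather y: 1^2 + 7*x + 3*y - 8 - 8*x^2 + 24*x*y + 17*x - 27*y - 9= -8*x^2 + 24*x + y*(24*x - 24) - 16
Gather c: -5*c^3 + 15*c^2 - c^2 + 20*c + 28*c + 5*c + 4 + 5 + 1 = -5*c^3 + 14*c^2 + 53*c + 10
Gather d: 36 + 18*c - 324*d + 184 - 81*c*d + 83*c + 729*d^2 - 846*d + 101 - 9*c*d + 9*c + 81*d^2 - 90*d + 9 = 110*c + 810*d^2 + d*(-90*c - 1260) + 330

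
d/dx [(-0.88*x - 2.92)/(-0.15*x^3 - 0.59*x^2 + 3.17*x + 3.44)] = (-0.264*x^3 - 1.8332*x^2 - 3.4456*x + 6.2292)/(0.0225*x^6 + 0.177*x^5 - 0.6029*x^4 - 4.7726*x^3 + 5.9897*x^2 + 21.8096*x + 11.8336)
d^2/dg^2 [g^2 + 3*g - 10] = 2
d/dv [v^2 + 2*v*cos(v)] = -2*v*sin(v) + 2*v + 2*cos(v)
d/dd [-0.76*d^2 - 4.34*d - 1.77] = -1.52*d - 4.34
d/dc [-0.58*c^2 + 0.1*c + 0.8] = 0.1 - 1.16*c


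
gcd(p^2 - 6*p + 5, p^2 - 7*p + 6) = p - 1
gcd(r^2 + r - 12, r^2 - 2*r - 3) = r - 3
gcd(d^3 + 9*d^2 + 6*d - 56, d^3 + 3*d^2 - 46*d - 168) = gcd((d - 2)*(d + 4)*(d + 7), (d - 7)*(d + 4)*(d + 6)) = d + 4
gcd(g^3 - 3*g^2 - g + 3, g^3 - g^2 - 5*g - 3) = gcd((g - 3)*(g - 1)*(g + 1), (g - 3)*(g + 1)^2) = g^2 - 2*g - 3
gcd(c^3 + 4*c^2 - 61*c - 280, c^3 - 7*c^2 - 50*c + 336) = c^2 - c - 56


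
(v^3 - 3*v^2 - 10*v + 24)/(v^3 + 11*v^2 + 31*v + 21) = (v^2 - 6*v + 8)/(v^2 + 8*v + 7)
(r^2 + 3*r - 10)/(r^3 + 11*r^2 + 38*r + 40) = (r - 2)/(r^2 + 6*r + 8)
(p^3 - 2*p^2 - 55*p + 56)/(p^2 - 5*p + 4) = (p^2 - p - 56)/(p - 4)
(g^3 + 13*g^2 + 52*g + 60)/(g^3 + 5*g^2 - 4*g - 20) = (g + 6)/(g - 2)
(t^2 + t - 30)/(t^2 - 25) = (t + 6)/(t + 5)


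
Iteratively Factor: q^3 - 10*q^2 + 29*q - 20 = (q - 5)*(q^2 - 5*q + 4) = (q - 5)*(q - 1)*(q - 4)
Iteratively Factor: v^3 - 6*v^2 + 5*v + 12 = (v - 3)*(v^2 - 3*v - 4) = (v - 3)*(v + 1)*(v - 4)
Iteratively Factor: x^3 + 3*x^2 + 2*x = (x + 1)*(x^2 + 2*x) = (x + 1)*(x + 2)*(x)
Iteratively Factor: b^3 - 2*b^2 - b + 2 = (b - 1)*(b^2 - b - 2) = (b - 2)*(b - 1)*(b + 1)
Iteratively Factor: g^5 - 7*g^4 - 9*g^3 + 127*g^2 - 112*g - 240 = (g + 1)*(g^4 - 8*g^3 - g^2 + 128*g - 240) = (g + 1)*(g + 4)*(g^3 - 12*g^2 + 47*g - 60) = (g - 4)*(g + 1)*(g + 4)*(g^2 - 8*g + 15) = (g - 5)*(g - 4)*(g + 1)*(g + 4)*(g - 3)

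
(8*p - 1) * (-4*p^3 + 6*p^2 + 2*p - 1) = -32*p^4 + 52*p^3 + 10*p^2 - 10*p + 1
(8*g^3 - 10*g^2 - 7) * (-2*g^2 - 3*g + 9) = -16*g^5 - 4*g^4 + 102*g^3 - 76*g^2 + 21*g - 63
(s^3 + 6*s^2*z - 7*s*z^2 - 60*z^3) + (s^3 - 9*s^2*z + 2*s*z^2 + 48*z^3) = 2*s^3 - 3*s^2*z - 5*s*z^2 - 12*z^3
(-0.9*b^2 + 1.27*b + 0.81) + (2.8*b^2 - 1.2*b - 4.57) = 1.9*b^2 + 0.0700000000000001*b - 3.76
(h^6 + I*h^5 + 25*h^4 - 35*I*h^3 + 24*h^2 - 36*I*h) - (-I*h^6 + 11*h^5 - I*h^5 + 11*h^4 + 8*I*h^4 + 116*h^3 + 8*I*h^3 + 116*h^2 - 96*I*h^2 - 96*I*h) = h^6 + I*h^6 - 11*h^5 + 2*I*h^5 + 14*h^4 - 8*I*h^4 - 116*h^3 - 43*I*h^3 - 92*h^2 + 96*I*h^2 + 60*I*h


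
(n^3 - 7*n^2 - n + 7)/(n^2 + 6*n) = (n^3 - 7*n^2 - n + 7)/(n*(n + 6))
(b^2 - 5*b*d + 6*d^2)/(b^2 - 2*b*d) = (b - 3*d)/b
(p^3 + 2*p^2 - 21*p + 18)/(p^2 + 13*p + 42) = (p^2 - 4*p + 3)/(p + 7)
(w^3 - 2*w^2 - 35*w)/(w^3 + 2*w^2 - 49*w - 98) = w*(w + 5)/(w^2 + 9*w + 14)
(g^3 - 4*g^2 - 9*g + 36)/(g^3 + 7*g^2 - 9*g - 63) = (g - 4)/(g + 7)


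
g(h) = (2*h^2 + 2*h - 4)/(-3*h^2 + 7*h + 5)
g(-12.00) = -0.51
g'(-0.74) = 15.62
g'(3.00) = 206.00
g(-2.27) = -0.07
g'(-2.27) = 0.22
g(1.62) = 0.53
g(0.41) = -0.39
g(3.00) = -20.00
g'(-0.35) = 8.79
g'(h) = (4*h + 2)/(-3*h^2 + 7*h + 5) + (6*h - 7)*(2*h^2 + 2*h - 4)/(-3*h^2 + 7*h + 5)^2 = 2*(10*h^2 - 2*h + 19)/(9*h^4 - 42*h^3 + 19*h^2 + 70*h + 25)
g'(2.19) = 3.55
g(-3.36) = -0.23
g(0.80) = -0.13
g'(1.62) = 1.17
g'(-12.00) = 0.01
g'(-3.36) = 0.10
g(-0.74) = 2.41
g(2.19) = 1.68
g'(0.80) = 0.63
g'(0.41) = 0.73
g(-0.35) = -2.04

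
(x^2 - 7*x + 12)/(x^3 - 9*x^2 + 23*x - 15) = (x - 4)/(x^2 - 6*x + 5)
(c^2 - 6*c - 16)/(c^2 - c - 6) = (c - 8)/(c - 3)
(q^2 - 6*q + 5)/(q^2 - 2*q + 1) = (q - 5)/(q - 1)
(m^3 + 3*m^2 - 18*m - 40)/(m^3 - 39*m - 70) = (m - 4)/(m - 7)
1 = 1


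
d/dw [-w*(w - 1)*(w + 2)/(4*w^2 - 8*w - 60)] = (-w^4 + 4*w^3 + 45*w^2 + 30*w - 30)/(4*(w^4 - 4*w^3 - 26*w^2 + 60*w + 225))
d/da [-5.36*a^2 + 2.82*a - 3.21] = 2.82 - 10.72*a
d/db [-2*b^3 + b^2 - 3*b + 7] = -6*b^2 + 2*b - 3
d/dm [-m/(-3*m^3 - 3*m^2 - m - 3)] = (3*m^3 + 3*m^2 - m*(9*m^2 + 6*m + 1) + m + 3)/(3*m^3 + 3*m^2 + m + 3)^2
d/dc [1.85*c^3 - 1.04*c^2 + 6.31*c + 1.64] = 5.55*c^2 - 2.08*c + 6.31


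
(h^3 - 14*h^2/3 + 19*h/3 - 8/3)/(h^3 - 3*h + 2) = (h - 8/3)/(h + 2)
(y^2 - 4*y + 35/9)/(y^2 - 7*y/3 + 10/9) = (3*y - 7)/(3*y - 2)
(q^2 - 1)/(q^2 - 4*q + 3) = (q + 1)/(q - 3)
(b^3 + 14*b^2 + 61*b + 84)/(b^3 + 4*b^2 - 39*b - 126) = (b + 4)/(b - 6)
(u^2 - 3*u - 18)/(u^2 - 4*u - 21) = (u - 6)/(u - 7)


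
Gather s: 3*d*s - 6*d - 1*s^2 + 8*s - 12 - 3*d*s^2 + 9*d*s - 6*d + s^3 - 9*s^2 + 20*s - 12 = -12*d + s^3 + s^2*(-3*d - 10) + s*(12*d + 28) - 24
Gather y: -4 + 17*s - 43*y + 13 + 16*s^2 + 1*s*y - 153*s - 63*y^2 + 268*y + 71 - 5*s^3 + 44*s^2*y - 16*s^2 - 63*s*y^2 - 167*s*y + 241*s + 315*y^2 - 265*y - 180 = -5*s^3 + 105*s + y^2*(252 - 63*s) + y*(44*s^2 - 166*s - 40) - 100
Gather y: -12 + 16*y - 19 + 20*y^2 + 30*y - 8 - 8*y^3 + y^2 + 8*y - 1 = -8*y^3 + 21*y^2 + 54*y - 40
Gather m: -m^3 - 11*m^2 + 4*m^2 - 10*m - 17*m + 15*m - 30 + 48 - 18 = -m^3 - 7*m^2 - 12*m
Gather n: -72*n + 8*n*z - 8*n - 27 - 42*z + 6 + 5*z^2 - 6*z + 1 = n*(8*z - 80) + 5*z^2 - 48*z - 20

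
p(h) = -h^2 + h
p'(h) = 1 - 2*h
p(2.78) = -4.95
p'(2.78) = -4.56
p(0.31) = 0.21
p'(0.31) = 0.38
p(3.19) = -6.99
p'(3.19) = -5.38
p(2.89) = -5.46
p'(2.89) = -4.78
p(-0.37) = -0.51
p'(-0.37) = 1.74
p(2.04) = -2.12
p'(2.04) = -3.08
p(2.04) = -2.12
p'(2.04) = -3.08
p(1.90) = -1.71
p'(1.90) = -2.80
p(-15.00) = -240.00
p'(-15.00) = 31.00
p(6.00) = -30.00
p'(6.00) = -11.00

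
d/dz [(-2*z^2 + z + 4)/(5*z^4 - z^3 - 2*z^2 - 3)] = (z*(-20*z^2 + 3*z + 4)*(-2*z^2 + z + 4) + (4*z - 1)*(-5*z^4 + z^3 + 2*z^2 + 3))/(-5*z^4 + z^3 + 2*z^2 + 3)^2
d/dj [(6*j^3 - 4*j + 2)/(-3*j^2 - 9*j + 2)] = 2*(-9*j^4 - 54*j^3 + 12*j^2 + 6*j + 5)/(9*j^4 + 54*j^3 + 69*j^2 - 36*j + 4)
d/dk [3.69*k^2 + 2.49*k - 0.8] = 7.38*k + 2.49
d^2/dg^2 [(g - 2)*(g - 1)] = 2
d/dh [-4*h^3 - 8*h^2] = 4*h*(-3*h - 4)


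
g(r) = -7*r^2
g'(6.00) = -84.00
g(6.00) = -252.00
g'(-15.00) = 210.00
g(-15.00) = -1575.00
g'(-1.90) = 26.60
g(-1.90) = -25.27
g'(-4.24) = 59.36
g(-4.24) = -125.84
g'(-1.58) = 22.12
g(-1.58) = -17.47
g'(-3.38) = 47.32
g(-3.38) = -79.97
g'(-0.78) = 10.92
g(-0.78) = -4.26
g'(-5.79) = 81.06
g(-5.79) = -234.67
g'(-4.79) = 67.06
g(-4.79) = -160.61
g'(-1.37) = 19.18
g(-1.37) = -13.14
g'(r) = -14*r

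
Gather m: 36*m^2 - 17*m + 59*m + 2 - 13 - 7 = 36*m^2 + 42*m - 18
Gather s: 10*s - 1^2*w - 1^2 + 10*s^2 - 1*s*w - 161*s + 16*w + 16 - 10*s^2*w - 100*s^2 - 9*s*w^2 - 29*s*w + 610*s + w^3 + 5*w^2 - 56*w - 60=s^2*(-10*w - 90) + s*(-9*w^2 - 30*w + 459) + w^3 + 5*w^2 - 41*w - 45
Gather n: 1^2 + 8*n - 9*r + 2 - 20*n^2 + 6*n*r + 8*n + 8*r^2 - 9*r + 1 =-20*n^2 + n*(6*r + 16) + 8*r^2 - 18*r + 4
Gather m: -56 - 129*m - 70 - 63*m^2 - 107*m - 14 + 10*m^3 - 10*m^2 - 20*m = 10*m^3 - 73*m^2 - 256*m - 140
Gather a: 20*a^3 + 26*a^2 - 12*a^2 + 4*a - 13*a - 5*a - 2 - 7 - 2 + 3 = 20*a^3 + 14*a^2 - 14*a - 8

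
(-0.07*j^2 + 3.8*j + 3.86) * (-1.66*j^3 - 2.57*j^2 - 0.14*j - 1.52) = 0.1162*j^5 - 6.1281*j^4 - 16.1638*j^3 - 10.3458*j^2 - 6.3164*j - 5.8672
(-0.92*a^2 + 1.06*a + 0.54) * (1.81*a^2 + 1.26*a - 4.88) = -1.6652*a^4 + 0.7594*a^3 + 6.8026*a^2 - 4.4924*a - 2.6352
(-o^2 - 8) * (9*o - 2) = -9*o^3 + 2*o^2 - 72*o + 16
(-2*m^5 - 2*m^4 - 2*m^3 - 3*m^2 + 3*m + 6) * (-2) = 4*m^5 + 4*m^4 + 4*m^3 + 6*m^2 - 6*m - 12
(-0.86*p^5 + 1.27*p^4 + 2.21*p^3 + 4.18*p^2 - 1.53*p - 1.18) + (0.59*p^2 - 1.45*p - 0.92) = -0.86*p^5 + 1.27*p^4 + 2.21*p^3 + 4.77*p^2 - 2.98*p - 2.1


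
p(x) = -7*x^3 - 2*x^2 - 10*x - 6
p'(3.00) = -211.00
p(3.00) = -243.00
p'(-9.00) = -1675.00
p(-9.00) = 5025.00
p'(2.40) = -140.56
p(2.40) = -138.29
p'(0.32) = -13.43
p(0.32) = -9.63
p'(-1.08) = -30.17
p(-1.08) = 11.29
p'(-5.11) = -537.91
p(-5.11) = 926.91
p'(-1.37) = -43.93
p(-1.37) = 21.95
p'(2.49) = -150.16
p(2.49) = -151.37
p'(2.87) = -194.45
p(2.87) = -216.65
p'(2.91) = -199.47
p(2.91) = -224.53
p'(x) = -21*x^2 - 4*x - 10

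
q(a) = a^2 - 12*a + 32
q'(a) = 2*a - 12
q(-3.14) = 79.54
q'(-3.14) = -18.28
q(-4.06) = 97.20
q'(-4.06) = -20.12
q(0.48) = 26.47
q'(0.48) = -11.04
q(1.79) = 13.72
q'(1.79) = -8.42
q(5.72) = -3.92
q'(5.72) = -0.56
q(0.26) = 28.95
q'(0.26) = -11.48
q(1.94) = 12.48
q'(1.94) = -8.12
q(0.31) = 28.38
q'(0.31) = -11.38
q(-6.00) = 140.00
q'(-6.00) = -24.00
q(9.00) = 5.00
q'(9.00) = 6.00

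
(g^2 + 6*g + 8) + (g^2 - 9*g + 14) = 2*g^2 - 3*g + 22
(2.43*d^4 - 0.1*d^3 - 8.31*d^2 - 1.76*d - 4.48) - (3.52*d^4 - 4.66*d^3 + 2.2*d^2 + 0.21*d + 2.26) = -1.09*d^4 + 4.56*d^3 - 10.51*d^2 - 1.97*d - 6.74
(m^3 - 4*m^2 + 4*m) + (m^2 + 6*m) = m^3 - 3*m^2 + 10*m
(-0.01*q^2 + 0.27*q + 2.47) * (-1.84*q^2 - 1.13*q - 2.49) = 0.0184*q^4 - 0.4855*q^3 - 4.825*q^2 - 3.4634*q - 6.1503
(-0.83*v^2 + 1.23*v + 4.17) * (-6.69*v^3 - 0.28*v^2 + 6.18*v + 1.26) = 5.5527*v^5 - 7.9963*v^4 - 33.3711*v^3 + 5.388*v^2 + 27.3204*v + 5.2542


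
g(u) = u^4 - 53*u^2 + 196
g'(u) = 4*u^3 - 106*u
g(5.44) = -496.68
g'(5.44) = 67.32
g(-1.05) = 138.78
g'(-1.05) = 106.67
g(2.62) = -120.69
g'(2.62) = -205.78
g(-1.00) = 144.00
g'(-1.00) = 102.00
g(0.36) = 189.15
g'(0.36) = -37.97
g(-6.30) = -332.27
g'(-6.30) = -332.39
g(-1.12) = 131.09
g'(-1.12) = 113.10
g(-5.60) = -482.63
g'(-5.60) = -108.86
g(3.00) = -200.00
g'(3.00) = -210.00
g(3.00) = -200.00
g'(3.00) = -210.00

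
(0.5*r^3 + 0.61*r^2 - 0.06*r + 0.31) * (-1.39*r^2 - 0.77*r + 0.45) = -0.695*r^5 - 1.2329*r^4 - 0.1613*r^3 - 0.1102*r^2 - 0.2657*r + 0.1395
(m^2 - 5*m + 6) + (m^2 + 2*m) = 2*m^2 - 3*m + 6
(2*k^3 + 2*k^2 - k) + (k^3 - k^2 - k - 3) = 3*k^3 + k^2 - 2*k - 3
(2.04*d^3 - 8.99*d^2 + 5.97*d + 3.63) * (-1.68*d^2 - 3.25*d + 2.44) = -3.4272*d^5 + 8.4732*d^4 + 24.1655*d^3 - 47.4365*d^2 + 2.7693*d + 8.8572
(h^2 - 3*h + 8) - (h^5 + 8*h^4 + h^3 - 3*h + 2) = -h^5 - 8*h^4 - h^3 + h^2 + 6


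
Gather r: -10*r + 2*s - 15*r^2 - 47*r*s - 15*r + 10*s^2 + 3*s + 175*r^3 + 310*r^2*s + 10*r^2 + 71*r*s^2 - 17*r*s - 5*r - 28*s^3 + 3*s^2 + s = 175*r^3 + r^2*(310*s - 5) + r*(71*s^2 - 64*s - 30) - 28*s^3 + 13*s^2 + 6*s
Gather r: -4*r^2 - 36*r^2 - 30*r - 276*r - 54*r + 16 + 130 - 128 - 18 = -40*r^2 - 360*r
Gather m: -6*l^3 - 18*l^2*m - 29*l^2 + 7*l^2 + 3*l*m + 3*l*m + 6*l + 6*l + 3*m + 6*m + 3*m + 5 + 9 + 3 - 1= -6*l^3 - 22*l^2 + 12*l + m*(-18*l^2 + 6*l + 12) + 16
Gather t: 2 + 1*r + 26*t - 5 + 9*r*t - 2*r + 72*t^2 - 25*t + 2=-r + 72*t^2 + t*(9*r + 1) - 1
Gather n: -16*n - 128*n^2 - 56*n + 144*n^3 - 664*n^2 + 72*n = 144*n^3 - 792*n^2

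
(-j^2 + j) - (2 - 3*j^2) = 2*j^2 + j - 2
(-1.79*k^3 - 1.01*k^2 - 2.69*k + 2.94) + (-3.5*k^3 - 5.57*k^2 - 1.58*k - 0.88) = -5.29*k^3 - 6.58*k^2 - 4.27*k + 2.06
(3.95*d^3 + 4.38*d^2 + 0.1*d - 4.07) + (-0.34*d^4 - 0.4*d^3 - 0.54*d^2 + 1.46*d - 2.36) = -0.34*d^4 + 3.55*d^3 + 3.84*d^2 + 1.56*d - 6.43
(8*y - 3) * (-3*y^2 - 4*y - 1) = -24*y^3 - 23*y^2 + 4*y + 3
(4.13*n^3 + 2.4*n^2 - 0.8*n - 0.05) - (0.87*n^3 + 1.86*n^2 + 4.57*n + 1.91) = 3.26*n^3 + 0.54*n^2 - 5.37*n - 1.96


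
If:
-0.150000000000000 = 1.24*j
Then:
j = -0.12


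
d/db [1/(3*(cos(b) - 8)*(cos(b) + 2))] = 2*(cos(b) - 3)*sin(b)/(3*(cos(b) - 8)^2*(cos(b) + 2)^2)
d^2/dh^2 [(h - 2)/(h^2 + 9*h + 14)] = 2*((h - 2)*(2*h + 9)^2 - (3*h + 7)*(h^2 + 9*h + 14))/(h^2 + 9*h + 14)^3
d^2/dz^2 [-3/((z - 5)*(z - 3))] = 6*(-(z - 5)^2 - (z - 5)*(z - 3) - (z - 3)^2)/((z - 5)^3*(z - 3)^3)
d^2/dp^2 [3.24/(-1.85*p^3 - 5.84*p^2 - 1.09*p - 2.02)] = ((35.964*p + 37.8432)*(1.85*p^3 + 5.84*p^2 + 1.09*p + 2.02) - 3.24*(5.55*p^2 + 11.68*p + 1.09)*(11.1*p^2 + 23.36*p + 2.18))/(1.85*p^3 + 5.84*p^2 + 1.09*p + 2.02)^3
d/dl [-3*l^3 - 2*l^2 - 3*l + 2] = -9*l^2 - 4*l - 3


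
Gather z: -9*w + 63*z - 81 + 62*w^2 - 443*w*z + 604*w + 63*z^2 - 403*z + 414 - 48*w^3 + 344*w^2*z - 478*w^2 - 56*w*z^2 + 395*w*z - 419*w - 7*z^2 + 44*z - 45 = -48*w^3 - 416*w^2 + 176*w + z^2*(56 - 56*w) + z*(344*w^2 - 48*w - 296) + 288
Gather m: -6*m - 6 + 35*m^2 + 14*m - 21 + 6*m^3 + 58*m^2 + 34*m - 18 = 6*m^3 + 93*m^2 + 42*m - 45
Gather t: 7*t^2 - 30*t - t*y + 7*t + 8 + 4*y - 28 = 7*t^2 + t*(-y - 23) + 4*y - 20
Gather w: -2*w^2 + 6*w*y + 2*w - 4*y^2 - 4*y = -2*w^2 + w*(6*y + 2) - 4*y^2 - 4*y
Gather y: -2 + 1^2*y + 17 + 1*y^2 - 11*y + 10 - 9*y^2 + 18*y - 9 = -8*y^2 + 8*y + 16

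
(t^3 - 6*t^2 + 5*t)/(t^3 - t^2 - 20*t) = (t - 1)/(t + 4)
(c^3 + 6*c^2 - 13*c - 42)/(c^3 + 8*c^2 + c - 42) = (c^2 - c - 6)/(c^2 + c - 6)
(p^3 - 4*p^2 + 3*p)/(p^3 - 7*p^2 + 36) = p*(p - 1)/(p^2 - 4*p - 12)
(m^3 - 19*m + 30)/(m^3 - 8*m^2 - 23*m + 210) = (m^2 - 5*m + 6)/(m^2 - 13*m + 42)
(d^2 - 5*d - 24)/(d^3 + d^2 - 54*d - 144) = 1/(d + 6)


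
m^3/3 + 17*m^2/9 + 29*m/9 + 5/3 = (m/3 + 1)*(m + 1)*(m + 5/3)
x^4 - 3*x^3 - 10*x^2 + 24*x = x*(x - 4)*(x - 2)*(x + 3)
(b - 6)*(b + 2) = b^2 - 4*b - 12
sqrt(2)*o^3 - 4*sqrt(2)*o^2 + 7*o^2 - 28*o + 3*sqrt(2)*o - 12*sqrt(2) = (o - 4)*(o + 3*sqrt(2))*(sqrt(2)*o + 1)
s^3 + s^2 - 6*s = s*(s - 2)*(s + 3)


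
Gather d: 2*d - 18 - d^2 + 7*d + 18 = -d^2 + 9*d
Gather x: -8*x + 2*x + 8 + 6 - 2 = 12 - 6*x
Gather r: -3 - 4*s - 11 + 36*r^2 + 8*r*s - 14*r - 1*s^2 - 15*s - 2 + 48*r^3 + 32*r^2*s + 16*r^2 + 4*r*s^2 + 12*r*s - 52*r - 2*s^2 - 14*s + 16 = 48*r^3 + r^2*(32*s + 52) + r*(4*s^2 + 20*s - 66) - 3*s^2 - 33*s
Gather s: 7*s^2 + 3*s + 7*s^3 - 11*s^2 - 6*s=7*s^3 - 4*s^2 - 3*s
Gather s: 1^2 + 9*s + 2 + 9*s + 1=18*s + 4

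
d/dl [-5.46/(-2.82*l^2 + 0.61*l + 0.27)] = (3.3306 - 30.7944*l)/(-2.82*l^2 + 0.61*l + 0.27)^2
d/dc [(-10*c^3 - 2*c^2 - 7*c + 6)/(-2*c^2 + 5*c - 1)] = (20*c^4 - 100*c^3 + 6*c^2 + 28*c - 23)/(4*c^4 - 20*c^3 + 29*c^2 - 10*c + 1)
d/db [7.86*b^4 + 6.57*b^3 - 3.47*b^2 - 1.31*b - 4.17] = 31.44*b^3 + 19.71*b^2 - 6.94*b - 1.31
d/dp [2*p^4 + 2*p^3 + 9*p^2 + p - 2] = 8*p^3 + 6*p^2 + 18*p + 1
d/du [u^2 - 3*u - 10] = 2*u - 3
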